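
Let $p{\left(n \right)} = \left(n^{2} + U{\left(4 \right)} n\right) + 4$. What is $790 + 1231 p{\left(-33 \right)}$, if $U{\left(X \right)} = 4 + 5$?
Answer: $980666$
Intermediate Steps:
$U{\left(X \right)} = 9$
$p{\left(n \right)} = 4 + n^{2} + 9 n$ ($p{\left(n \right)} = \left(n^{2} + 9 n\right) + 4 = 4 + n^{2} + 9 n$)
$790 + 1231 p{\left(-33 \right)} = 790 + 1231 \left(4 + \left(-33\right)^{2} + 9 \left(-33\right)\right) = 790 + 1231 \left(4 + 1089 - 297\right) = 790 + 1231 \cdot 796 = 790 + 979876 = 980666$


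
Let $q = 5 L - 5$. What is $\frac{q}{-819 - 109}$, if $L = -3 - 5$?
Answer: $\frac{45}{928} \approx 0.048491$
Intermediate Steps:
$L = -8$
$q = -45$ ($q = 5 \left(-8\right) - 5 = -40 - 5 = -45$)
$\frac{q}{-819 - 109} = \frac{1}{-819 - 109} \left(-45\right) = \frac{1}{-928} \left(-45\right) = \left(- \frac{1}{928}\right) \left(-45\right) = \frac{45}{928}$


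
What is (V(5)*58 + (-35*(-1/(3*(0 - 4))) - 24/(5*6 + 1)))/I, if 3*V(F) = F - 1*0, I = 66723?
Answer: 3843/2757884 ≈ 0.0013935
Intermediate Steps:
V(F) = F/3 (V(F) = (F - 1*0)/3 = (F + 0)/3 = F/3)
(V(5)*58 + (-35*(-1/(3*(0 - 4))) - 24/(5*6 + 1)))/I = (((1/3)*5)*58 + (-35*(-1/(3*(0 - 4))) - 24/(5*6 + 1)))/66723 = ((5/3)*58 + (-35/((-3*(-4))) - 24/(30 + 1)))*(1/66723) = (290/3 + (-35/12 - 24/31))*(1/66723) = (290/3 - 1373/372)*(1/66723) = (11529/124)*(1/66723) = 3843/2757884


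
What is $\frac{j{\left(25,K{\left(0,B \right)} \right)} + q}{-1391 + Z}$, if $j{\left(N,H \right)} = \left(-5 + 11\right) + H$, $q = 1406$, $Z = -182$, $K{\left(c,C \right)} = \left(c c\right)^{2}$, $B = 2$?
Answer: $- \frac{1412}{1573} \approx -0.89765$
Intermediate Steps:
$K{\left(c,C \right)} = c^{4}$ ($K{\left(c,C \right)} = \left(c^{2}\right)^{2} = c^{4}$)
$j{\left(N,H \right)} = 6 + H$
$\frac{j{\left(25,K{\left(0,B \right)} \right)} + q}{-1391 + Z} = \frac{\left(6 + 0^{4}\right) + 1406}{-1391 - 182} = \frac{\left(6 + 0\right) + 1406}{-1573} = - \frac{6 + 1406}{1573} = \left(- \frac{1}{1573}\right) 1412 = - \frac{1412}{1573}$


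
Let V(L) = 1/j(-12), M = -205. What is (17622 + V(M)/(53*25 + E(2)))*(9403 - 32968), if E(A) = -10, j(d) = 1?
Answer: -109214023803/263 ≈ -4.1526e+8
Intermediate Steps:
V(L) = 1 (V(L) = 1/1 = 1)
(17622 + V(M)/(53*25 + E(2)))*(9403 - 32968) = (17622 + 1/(53*25 - 10))*(9403 - 32968) = (17622 + 1/(1325 - 10))*(-23565) = (17622 + 1/1315)*(-23565) = (23172931/1315)*(-23565) = -109214023803/263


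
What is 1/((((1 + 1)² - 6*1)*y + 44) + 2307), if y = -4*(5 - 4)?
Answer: 1/2359 ≈ 0.00042391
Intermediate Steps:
y = -4 (y = -4*1 = -4)
1/((((1 + 1)² - 6*1)*y + 44) + 2307) = 1/((((1 + 1)² - 6*1)*(-4) + 44) + 2307) = 1/(((2² - 6)*(-4) + 44) + 2307) = 1/(((4 - 6)*(-4) + 44) + 2307) = 1/((-2*(-4) + 44) + 2307) = 1/((8 + 44) + 2307) = 1/(52 + 2307) = 1/2359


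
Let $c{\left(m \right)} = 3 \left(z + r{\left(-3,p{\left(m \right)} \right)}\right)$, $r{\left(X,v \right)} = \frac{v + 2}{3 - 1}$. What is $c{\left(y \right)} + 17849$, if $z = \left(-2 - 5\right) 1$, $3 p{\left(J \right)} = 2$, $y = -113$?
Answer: $17832$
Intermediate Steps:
$p{\left(J \right)} = \frac{2}{3}$ ($p{\left(J \right)} = \frac{1}{3} \cdot 2 = \frac{2}{3}$)
$r{\left(X,v \right)} = 1 + \frac{v}{2}$ ($r{\left(X,v \right)} = \frac{2 + v}{2} = \left(2 + v\right) \frac{1}{2} = 1 + \frac{v}{2}$)
$z = -7$ ($z = \left(-7\right) 1 = -7$)
$c{\left(m \right)} = -17$ ($c{\left(m \right)} = 3 \left(-7 + \left(1 + \frac{1}{2} \cdot \frac{2}{3}\right)\right) = 3 \left(-7 + \left(1 + \frac{1}{3}\right)\right) = 3 \left(-7 + \frac{4}{3}\right) = 3 \left(- \frac{17}{3}\right) = -17$)
$c{\left(y \right)} + 17849 = -17 + 17849 = 17832$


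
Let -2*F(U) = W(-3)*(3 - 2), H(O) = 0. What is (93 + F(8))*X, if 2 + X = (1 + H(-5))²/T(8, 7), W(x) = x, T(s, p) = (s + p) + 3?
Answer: -735/4 ≈ -183.75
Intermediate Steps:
T(s, p) = 3 + p + s (T(s, p) = (p + s) + 3 = 3 + p + s)
F(U) = 3/2 (F(U) = -(-3)*(3 - 2)/2 = -(-3)/2 = -½*(-3) = 3/2)
X = -35/18 (X = -2 + (1 + 0)²/(3 + 7 + 8) = -2 + 1²/18 = -2 + 1*(1/18) = -2 + 1/18 = -35/18 ≈ -1.9444)
(93 + F(8))*X = (93 + 3/2)*(-35/18) = (189/2)*(-35/18) = -735/4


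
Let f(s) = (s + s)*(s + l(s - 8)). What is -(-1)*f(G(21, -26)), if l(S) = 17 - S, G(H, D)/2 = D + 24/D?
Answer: -35000/13 ≈ -2692.3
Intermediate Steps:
G(H, D) = 2*D + 48/D (G(H, D) = 2*(D + 24/D) = 2*D + 48/D)
f(s) = 50*s (f(s) = (s + s)*(s + (17 - (s - 8))) = (2*s)*(s + (17 - (-8 + s))) = (2*s)*(s + (17 + (8 - s))) = (2*s)*(s + (25 - s)) = (2*s)*25 = 50*s)
-(-1)*f(G(21, -26)) = -(-1)*50*(2*(-26) + 48/(-26)) = -(-1)*50*(-52 + 48*(-1/26)) = -(-1)*50*(-52 - 24/13) = -(-1)*50*(-700/13) = -(-1)*(-35000)/13 = -1*35000/13 = -35000/13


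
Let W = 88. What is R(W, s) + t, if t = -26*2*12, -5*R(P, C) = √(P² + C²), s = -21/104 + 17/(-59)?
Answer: -624 - √291574483073/30680 ≈ -641.60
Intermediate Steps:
s = -3007/6136 (s = -21*1/104 + 17*(-1/59) = -21/104 - 17/59 = -3007/6136 ≈ -0.49006)
R(P, C) = -√(C² + P²)/5 (R(P, C) = -√(P² + C²)/5 = -√(C² + P²)/5)
t = -624 (t = -52*12 = -624)
R(W, s) + t = -√((-3007/6136)² + 88²)/5 - 624 = -√(9042049/37650496 + 7744)/5 - 624 = -√291574483073/30680 - 624 = -624 - √291574483073/30680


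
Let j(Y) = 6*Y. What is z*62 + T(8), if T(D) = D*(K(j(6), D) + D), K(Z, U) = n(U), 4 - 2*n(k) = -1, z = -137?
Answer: -8410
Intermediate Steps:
n(k) = 5/2 (n(k) = 2 - 1/2*(-1) = 2 + 1/2 = 5/2)
K(Z, U) = 5/2
T(D) = D*(5/2 + D)
z*62 + T(8) = -137*62 + (1/2)*8*(5 + 2*8) = -8494 + (1/2)*8*(5 + 16) = -8494 + (1/2)*8*21 = -8494 + 84 = -8410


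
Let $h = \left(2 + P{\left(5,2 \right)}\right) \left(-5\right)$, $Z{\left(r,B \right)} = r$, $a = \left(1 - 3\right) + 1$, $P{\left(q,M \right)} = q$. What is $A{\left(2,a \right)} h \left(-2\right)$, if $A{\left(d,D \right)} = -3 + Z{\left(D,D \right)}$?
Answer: $-280$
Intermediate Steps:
$a = -1$ ($a = -2 + 1 = -1$)
$h = -35$ ($h = \left(2 + 5\right) \left(-5\right) = 7 \left(-5\right) = -35$)
$A{\left(d,D \right)} = -3 + D$
$A{\left(2,a \right)} h \left(-2\right) = \left(-3 - 1\right) \left(-35\right) \left(-2\right) = \left(-4\right) \left(-35\right) \left(-2\right) = 140 \left(-2\right) = -280$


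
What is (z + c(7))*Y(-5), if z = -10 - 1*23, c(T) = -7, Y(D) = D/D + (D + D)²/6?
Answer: -2120/3 ≈ -706.67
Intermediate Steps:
Y(D) = 1 + 2*D²/3 (Y(D) = 1 + (2*D)²*(⅙) = 1 + (4*D²)*(⅙) = 1 + 2*D²/3)
z = -33 (z = -10 - 23 = -33)
(z + c(7))*Y(-5) = (-33 - 7)*(1 + (⅔)*(-5)²) = -40*(1 + (⅔)*25) = -40*(1 + 50/3) = -40*53/3 = -2120/3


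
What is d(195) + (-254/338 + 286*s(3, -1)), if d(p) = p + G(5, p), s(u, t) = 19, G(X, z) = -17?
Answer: 948301/169 ≈ 5611.3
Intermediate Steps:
d(p) = -17 + p (d(p) = p - 17 = -17 + p)
d(195) + (-254/338 + 286*s(3, -1)) = (-17 + 195) + (-254/338 + 286*19) = 178 + (-254*1/338 + 5434) = 178 + (-127/169 + 5434) = 178 + 918219/169 = 948301/169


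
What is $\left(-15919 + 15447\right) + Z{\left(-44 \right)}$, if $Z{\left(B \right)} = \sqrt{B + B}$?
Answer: $-472 + 2 i \sqrt{22} \approx -472.0 + 9.3808 i$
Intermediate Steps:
$Z{\left(B \right)} = \sqrt{2} \sqrt{B}$ ($Z{\left(B \right)} = \sqrt{2 B} = \sqrt{2} \sqrt{B}$)
$\left(-15919 + 15447\right) + Z{\left(-44 \right)} = \left(-15919 + 15447\right) + \sqrt{2} \sqrt{-44} = -472 + \sqrt{2} \cdot 2 i \sqrt{11} = -472 + 2 i \sqrt{22}$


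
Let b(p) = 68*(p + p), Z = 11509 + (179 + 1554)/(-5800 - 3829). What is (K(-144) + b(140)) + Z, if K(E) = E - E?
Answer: 294154588/9629 ≈ 30549.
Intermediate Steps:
K(E) = 0
Z = 110818428/9629 (Z = 11509 + 1733/(-9629) = 11509 + 1733*(-1/9629) = 11509 - 1733/9629 = 110818428/9629 ≈ 11509.)
b(p) = 136*p (b(p) = 68*(2*p) = 136*p)
(K(-144) + b(140)) + Z = (0 + 136*140) + 110818428/9629 = (0 + 19040) + 110818428/9629 = 19040 + 110818428/9629 = 294154588/9629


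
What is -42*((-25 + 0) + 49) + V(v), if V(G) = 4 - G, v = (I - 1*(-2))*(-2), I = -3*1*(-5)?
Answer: -970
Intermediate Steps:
I = 15 (I = -3*(-5) = 15)
v = -34 (v = (15 - 1*(-2))*(-2) = (15 + 2)*(-2) = 17*(-2) = -34)
-42*((-25 + 0) + 49) + V(v) = -42*((-25 + 0) + 49) + (4 - 1*(-34)) = -42*(-25 + 49) + (4 + 34) = -42*24 + 38 = -1008 + 38 = -970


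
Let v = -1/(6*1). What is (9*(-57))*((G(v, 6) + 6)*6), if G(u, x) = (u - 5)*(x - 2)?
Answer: 45144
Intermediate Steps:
v = -⅙ (v = -1/6 = -1*⅙ = -⅙ ≈ -0.16667)
G(u, x) = (-5 + u)*(-2 + x)
(9*(-57))*((G(v, 6) + 6)*6) = (9*(-57))*(((10 - 5*6 - 2*(-⅙) - ⅙*6) + 6)*6) = -513*((10 - 30 + ⅓ - 1) + 6)*6 = -513*(-62/3 + 6)*6 = -(-7524)*6 = -513*(-88) = 45144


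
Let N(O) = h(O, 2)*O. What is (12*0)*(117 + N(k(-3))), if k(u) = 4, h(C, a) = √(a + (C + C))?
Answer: 0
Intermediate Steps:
h(C, a) = √(a + 2*C)
N(O) = O*√(2 + 2*O) (N(O) = √(2 + 2*O)*O = O*√(2 + 2*O))
(12*0)*(117 + N(k(-3))) = (12*0)*(117 + 4*√(2 + 2*4)) = 0*(117 + 4*√(2 + 8)) = 0*(117 + 4*√10) = 0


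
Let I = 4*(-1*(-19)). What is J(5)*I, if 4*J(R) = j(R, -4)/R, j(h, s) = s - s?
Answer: 0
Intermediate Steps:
j(h, s) = 0
J(R) = 0 (J(R) = (0/R)/4 = (1/4)*0 = 0)
I = 76 (I = 4*19 = 76)
J(5)*I = 0*76 = 0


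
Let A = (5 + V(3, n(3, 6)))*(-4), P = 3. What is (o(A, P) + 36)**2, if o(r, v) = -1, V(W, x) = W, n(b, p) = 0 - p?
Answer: 1225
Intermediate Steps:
n(b, p) = -p
A = -32 (A = (5 + 3)*(-4) = 8*(-4) = -32)
(o(A, P) + 36)**2 = (-1 + 36)**2 = 35**2 = 1225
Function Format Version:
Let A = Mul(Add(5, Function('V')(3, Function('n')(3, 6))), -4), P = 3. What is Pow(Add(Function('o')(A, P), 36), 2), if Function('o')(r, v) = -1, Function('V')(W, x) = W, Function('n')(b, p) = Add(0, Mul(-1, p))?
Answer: 1225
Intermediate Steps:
Function('n')(b, p) = Mul(-1, p)
A = -32 (A = Mul(Add(5, 3), -4) = Mul(8, -4) = -32)
Pow(Add(Function('o')(A, P), 36), 2) = Pow(Add(-1, 36), 2) = Pow(35, 2) = 1225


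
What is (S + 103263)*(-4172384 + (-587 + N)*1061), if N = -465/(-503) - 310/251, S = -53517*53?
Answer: 1654775276587242444/126253 ≈ 1.3107e+13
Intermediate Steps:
S = -2836401
N = -39215/126253 (N = -465*(-1/503) - 310*1/251 = 465/503 - 310/251 = -39215/126253 ≈ -0.31061)
(S + 103263)*(-4172384 + (-587 + N)*1061) = (-2836401 + 103263)*(-4172384 + (-587 - 39215/126253)*1061) = -2733138*(-4172384 - 74149726/126253*1061) = -2733138*(-4172384 - 78672859286/126253) = -2733138*(-605448856438/126253) = 1654775276587242444/126253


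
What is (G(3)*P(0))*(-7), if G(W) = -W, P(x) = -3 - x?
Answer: -63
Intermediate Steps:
(G(3)*P(0))*(-7) = ((-1*3)*(-3 - 1*0))*(-7) = -3*(-3 + 0)*(-7) = -3*(-3)*(-7) = 9*(-7) = -63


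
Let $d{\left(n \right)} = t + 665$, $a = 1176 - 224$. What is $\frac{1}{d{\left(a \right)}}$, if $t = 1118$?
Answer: $\frac{1}{1783} \approx 0.00056085$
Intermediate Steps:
$a = 952$ ($a = 1176 - 224 = 952$)
$d{\left(n \right)} = 1783$ ($d{\left(n \right)} = 1118 + 665 = 1783$)
$\frac{1}{d{\left(a \right)}} = \frac{1}{1783}$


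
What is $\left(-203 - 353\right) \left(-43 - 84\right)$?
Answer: $70612$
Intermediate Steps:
$\left(-203 - 353\right) \left(-43 - 84\right) = \left(-556\right) \left(-127\right) = 70612$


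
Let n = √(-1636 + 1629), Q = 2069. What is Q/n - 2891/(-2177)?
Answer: 413/311 - 2069*I*√7/7 ≈ 1.328 - 782.01*I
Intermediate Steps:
n = I*√7 (n = √(-7) = I*√7 ≈ 2.6458*I)
Q/n - 2891/(-2177) = 2069/((I*√7)) - 2891/(-2177) = 2069*(-I*√7/7) - 2891*(-1/2177) = -2069*I*√7/7 + 413/311 = 413/311 - 2069*I*√7/7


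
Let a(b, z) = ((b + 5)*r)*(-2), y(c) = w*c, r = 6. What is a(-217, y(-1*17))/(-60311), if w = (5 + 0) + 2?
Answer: -2544/60311 ≈ -0.042181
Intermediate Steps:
w = 7 (w = 5 + 2 = 7)
y(c) = 7*c
a(b, z) = -60 - 12*b (a(b, z) = ((b + 5)*6)*(-2) = ((5 + b)*6)*(-2) = (30 + 6*b)*(-2) = -60 - 12*b)
a(-217, y(-1*17))/(-60311) = (-60 - 12*(-217))/(-60311) = (-60 + 2604)*(-1/60311) = 2544*(-1/60311) = -2544/60311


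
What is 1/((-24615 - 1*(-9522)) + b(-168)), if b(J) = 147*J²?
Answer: 1/4133835 ≈ 2.4191e-7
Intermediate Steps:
1/((-24615 - 1*(-9522)) + b(-168)) = 1/((-24615 - 1*(-9522)) + 147*(-168)²) = 1/((-24615 + 9522) + 147*28224) = 1/(-15093 + 4148928) = 1/4133835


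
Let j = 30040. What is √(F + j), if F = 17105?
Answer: √47145 ≈ 217.13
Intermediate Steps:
√(F + j) = √(17105 + 30040) = √47145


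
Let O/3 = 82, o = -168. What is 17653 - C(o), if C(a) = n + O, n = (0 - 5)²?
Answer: 17382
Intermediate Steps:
n = 25 (n = (-5)² = 25)
O = 246 (O = 3*82 = 246)
C(a) = 271 (C(a) = 25 + 246 = 271)
17653 - C(o) = 17653 - 1*271 = 17653 - 271 = 17382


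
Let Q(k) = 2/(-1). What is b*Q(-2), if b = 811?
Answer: -1622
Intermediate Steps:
Q(k) = -2 (Q(k) = 2*(-1) = -2)
b*Q(-2) = 811*(-2) = -1622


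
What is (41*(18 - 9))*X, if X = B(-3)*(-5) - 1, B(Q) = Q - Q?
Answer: -369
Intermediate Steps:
B(Q) = 0
X = -1 (X = 0*(-5) - 1 = 0 - 1 = -1)
(41*(18 - 9))*X = (41*(18 - 9))*(-1) = (41*9)*(-1) = 369*(-1) = -369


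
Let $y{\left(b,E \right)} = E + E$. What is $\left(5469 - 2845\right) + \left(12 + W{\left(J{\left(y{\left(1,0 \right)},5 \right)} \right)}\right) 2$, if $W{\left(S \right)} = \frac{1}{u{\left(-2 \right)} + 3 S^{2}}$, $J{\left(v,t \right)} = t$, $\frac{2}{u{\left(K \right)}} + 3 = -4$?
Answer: $\frac{1384918}{523} \approx 2648.0$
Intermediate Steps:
$u{\left(K \right)} = - \frac{2}{7}$ ($u{\left(K \right)} = \frac{2}{-3 - 4} = \frac{2}{-7} = 2 \left(- \frac{1}{7}\right) = - \frac{2}{7}$)
$y{\left(b,E \right)} = 2 E$
$W{\left(S \right)} = \frac{1}{- \frac{2}{7} + 3 S^{2}}$
$\left(5469 - 2845\right) + \left(12 + W{\left(J{\left(y{\left(1,0 \right)},5 \right)} \right)}\right) 2 = \left(5469 - 2845\right) + \left(12 + \frac{7}{-2 + 21 \cdot 5^{2}}\right) 2 = 2624 + \left(12 + \frac{7}{-2 + 21 \cdot 25}\right) 2 = 2624 + \left(12 + \frac{7}{-2 + 525}\right) 2 = 2624 + \left(12 + \frac{7}{523}\right) 2 = 2624 + \frac{6283}{523} \cdot 2 = 2624 + \frac{12566}{523} = \frac{1384918}{523}$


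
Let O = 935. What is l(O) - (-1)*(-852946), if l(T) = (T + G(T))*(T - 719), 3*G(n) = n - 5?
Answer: -584026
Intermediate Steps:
G(n) = -5/3 + n/3 (G(n) = (n - 5)/3 = (-5 + n)/3 = -5/3 + n/3)
l(T) = (-719 + T)*(-5/3 + 4*T/3) (l(T) = (T + (-5/3 + T/3))*(T - 719) = (-5/3 + 4*T/3)*(-719 + T) = (-719 + T)*(-5/3 + 4*T/3))
l(O) - (-1)*(-852946) = (3595/3 - 2881/3*935 + (4/3)*935²) - (-1)*(-852946) = (3595/3 - 2693735/3 + (4/3)*874225) - 1*852946 = (3595/3 - 2693735/3 + 3496900/3) - 852946 = 268920 - 852946 = -584026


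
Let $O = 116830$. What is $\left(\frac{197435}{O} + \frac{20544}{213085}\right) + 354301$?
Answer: $\frac{252007681605087}{711277730} \approx 3.543 \cdot 10^{5}$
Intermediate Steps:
$\left(\frac{197435}{O} + \frac{20544}{213085}\right) + 354301 = \left(\frac{197435}{116830} + \frac{20544}{213085}\right) + 354301 = \left(197435 \cdot \frac{1}{116830} + 20544 \cdot \frac{1}{213085}\right) + 354301 = \left(\frac{5641}{3338} + \frac{20544}{213085}\right) + 354301 = \frac{1270588357}{711277730} + 354301 = \frac{252007681605087}{711277730}$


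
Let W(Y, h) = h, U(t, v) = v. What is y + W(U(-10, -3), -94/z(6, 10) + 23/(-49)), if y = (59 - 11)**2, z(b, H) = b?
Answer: 336316/147 ≈ 2287.9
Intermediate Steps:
y = 2304 (y = 48**2 = 2304)
y + W(U(-10, -3), -94/z(6, 10) + 23/(-49)) = 2304 + (-94/6 + 23/(-49)) = 2304 + (-94*1/6 + 23*(-1/49)) = 2304 + (-47/3 - 23/49) = 2304 - 2372/147 = 336316/147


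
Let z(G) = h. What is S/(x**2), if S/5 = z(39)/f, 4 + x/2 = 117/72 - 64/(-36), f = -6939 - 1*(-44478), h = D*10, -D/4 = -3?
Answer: 86400/7712179 ≈ 0.011203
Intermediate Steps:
D = 12 (D = -4*(-3) = 12)
h = 120 (h = 12*10 = 120)
z(G) = 120
f = 37539 (f = -6939 + 44478 = 37539)
x = -43/36 (x = -8 + 2*(117/72 - 64/(-36)) = -8 + 2*(117*(1/72) - 64*(-1/36)) = -8 + 2*(13/8 + 16/9) = -8 + 2*(245/72) = -8 + 245/36 = -43/36 ≈ -1.1944)
S = 200/12513 (S = 5*(120/37539) = 5*(120*(1/37539)) = 5*(40/12513) = 200/12513 ≈ 0.015983)
S/(x**2) = 200/(12513*((-43/36)**2)) = 200/(12513*(1849/1296)) = (200/12513)*(1296/1849) = 86400/7712179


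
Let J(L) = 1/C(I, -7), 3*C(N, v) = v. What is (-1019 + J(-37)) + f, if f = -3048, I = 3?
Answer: -28472/7 ≈ -4067.4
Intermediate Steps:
C(N, v) = v/3
J(L) = -3/7 (J(L) = 1/((⅓)*(-7)) = 1/(-7/3) = -3/7)
(-1019 + J(-37)) + f = (-1019 - 3/7) - 3048 = -7136/7 - 3048 = -28472/7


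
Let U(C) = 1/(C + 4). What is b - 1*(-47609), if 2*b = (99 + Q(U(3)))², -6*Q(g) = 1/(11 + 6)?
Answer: 1092597481/20808 ≈ 52509.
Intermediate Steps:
U(C) = 1/(4 + C)
Q(g) = -1/102 (Q(g) = -1/(6*(11 + 6)) = -⅙/17 = -⅙*1/17 = -1/102)
b = 101949409/20808 (b = (99 - 1/102)²/2 = (10097/102)²/2 = (½)*(101949409/10404) = 101949409/20808 ≈ 4899.5)
b - 1*(-47609) = 101949409/20808 - 1*(-47609) = 101949409/20808 + 47609 = 1092597481/20808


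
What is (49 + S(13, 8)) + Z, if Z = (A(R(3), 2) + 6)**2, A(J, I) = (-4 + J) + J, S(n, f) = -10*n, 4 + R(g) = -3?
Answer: 63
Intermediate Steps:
R(g) = -7 (R(g) = -4 - 3 = -7)
A(J, I) = -4 + 2*J
Z = 144 (Z = ((-4 + 2*(-7)) + 6)**2 = ((-4 - 14) + 6)**2 = (-18 + 6)**2 = (-12)**2 = 144)
(49 + S(13, 8)) + Z = (49 - 10*13) + 144 = (49 - 130) + 144 = -81 + 144 = 63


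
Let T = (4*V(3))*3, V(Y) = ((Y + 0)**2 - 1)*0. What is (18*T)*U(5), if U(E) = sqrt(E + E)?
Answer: 0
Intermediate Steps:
V(Y) = 0 (V(Y) = (Y**2 - 1)*0 = (-1 + Y**2)*0 = 0)
U(E) = sqrt(2)*sqrt(E) (U(E) = sqrt(2*E) = sqrt(2)*sqrt(E))
T = 0 (T = (4*0)*3 = 0*3 = 0)
(18*T)*U(5) = (18*0)*(sqrt(2)*sqrt(5)) = 0*sqrt(10) = 0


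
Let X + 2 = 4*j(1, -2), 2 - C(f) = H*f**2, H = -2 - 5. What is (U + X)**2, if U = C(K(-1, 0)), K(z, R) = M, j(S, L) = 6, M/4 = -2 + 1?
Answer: 18496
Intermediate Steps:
M = -4 (M = 4*(-2 + 1) = 4*(-1) = -4)
H = -7
K(z, R) = -4
C(f) = 2 + 7*f**2 (C(f) = 2 - (-7)*f**2 = 2 + 7*f**2)
U = 114 (U = 2 + 7*(-4)**2 = 2 + 7*16 = 2 + 112 = 114)
X = 22 (X = -2 + 4*6 = -2 + 24 = 22)
(U + X)**2 = (114 + 22)**2 = 136**2 = 18496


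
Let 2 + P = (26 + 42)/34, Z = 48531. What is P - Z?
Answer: -48531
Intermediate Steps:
P = 0 (P = -2 + (26 + 42)/34 = -2 + (1/34)*68 = -2 + 2 = 0)
P - Z = 0 - 1*48531 = 0 - 48531 = -48531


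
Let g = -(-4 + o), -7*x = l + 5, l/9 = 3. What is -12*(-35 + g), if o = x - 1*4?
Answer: 1884/7 ≈ 269.14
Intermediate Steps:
l = 27 (l = 9*3 = 27)
x = -32/7 (x = -(27 + 5)/7 = -1/7*32 = -32/7 ≈ -4.5714)
o = -60/7 (o = -32/7 - 1*4 = -32/7 - 4 = -60/7 ≈ -8.5714)
g = 88/7 (g = -(-4 - 60/7) = -1*(-88/7) = 88/7 ≈ 12.571)
-12*(-35 + g) = -12*(-35 + 88/7) = -12*(-157/7) = 1884/7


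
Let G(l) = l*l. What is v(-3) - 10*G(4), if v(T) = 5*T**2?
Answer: -115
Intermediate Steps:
G(l) = l**2
v(-3) - 10*G(4) = 5*(-3)**2 - 10*4**2 = 5*9 - 10*16 = 45 - 160 = -115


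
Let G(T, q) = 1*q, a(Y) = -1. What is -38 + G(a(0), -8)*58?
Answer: -502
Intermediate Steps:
G(T, q) = q
-38 + G(a(0), -8)*58 = -38 - 8*58 = -38 - 464 = -502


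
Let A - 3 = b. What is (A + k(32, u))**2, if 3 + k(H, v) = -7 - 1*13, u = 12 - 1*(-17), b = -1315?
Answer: 1782225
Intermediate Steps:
A = -1312 (A = 3 - 1315 = -1312)
u = 29 (u = 12 + 17 = 29)
k(H, v) = -23 (k(H, v) = -3 + (-7 - 1*13) = -3 + (-7 - 13) = -3 - 20 = -23)
(A + k(32, u))**2 = (-1312 - 23)**2 = (-1335)**2 = 1782225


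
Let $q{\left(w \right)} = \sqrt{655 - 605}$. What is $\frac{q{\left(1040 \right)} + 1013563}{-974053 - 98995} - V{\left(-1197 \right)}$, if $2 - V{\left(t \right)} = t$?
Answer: $- \frac{1287598115}{1073048} - \frac{5 \sqrt{2}}{1073048} \approx -1199.9$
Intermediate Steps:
$V{\left(t \right)} = 2 - t$
$q{\left(w \right)} = 5 \sqrt{2}$ ($q{\left(w \right)} = \sqrt{50} = 5 \sqrt{2}$)
$\frac{q{\left(1040 \right)} + 1013563}{-974053 - 98995} - V{\left(-1197 \right)} = \frac{5 \sqrt{2} + 1013563}{-974053 - 98995} - \left(2 - -1197\right) = \frac{1013563 + 5 \sqrt{2}}{-1073048} - \left(2 + 1197\right) = \left(1013563 + 5 \sqrt{2}\right) \left(- \frac{1}{1073048}\right) - 1199 = \left(- \frac{1013563}{1073048} - \frac{5 \sqrt{2}}{1073048}\right) - 1199 = - \frac{1287598115}{1073048} - \frac{5 \sqrt{2}}{1073048}$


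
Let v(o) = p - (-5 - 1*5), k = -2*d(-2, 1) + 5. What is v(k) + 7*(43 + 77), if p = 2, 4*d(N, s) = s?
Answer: 852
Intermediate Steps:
d(N, s) = s/4
k = 9/2 (k = -1/2 + 5 = 9/2 ≈ 4.5000)
v(o) = 12 (v(o) = 2 - (-5 - 1*5) = 2 - (-5 - 5) = 2 - 1*(-10) = 2 + 10 = 12)
v(k) + 7*(43 + 77) = 12 + 7*(43 + 77) = 12 + 7*120 = 12 + 840 = 852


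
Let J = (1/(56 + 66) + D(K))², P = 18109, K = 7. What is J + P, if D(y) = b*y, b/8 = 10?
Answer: 4937293397/14884 ≈ 3.3172e+5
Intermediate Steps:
b = 80 (b = 8*10 = 80)
D(y) = 80*y
J = 4667759041/14884 (J = (1/(56 + 66) + 80*7)² = (1/122 + 560)² = (68321/122)² = 4667759041/14884 ≈ 3.1361e+5)
J + P = 4667759041/14884 + 18109 = 4937293397/14884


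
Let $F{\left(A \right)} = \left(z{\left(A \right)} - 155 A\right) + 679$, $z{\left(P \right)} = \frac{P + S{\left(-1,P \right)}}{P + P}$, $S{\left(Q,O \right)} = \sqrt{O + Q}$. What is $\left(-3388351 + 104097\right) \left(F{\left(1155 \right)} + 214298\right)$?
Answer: $-118077141935 - \frac{1642127 \sqrt{1154}}{1155} \approx -1.1808 \cdot 10^{11}$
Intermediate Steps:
$z{\left(P \right)} = \frac{P + \sqrt{-1 + P}}{2 P}$ ($z{\left(P \right)} = \frac{P + \sqrt{P - 1}}{P + P} = \frac{P + \sqrt{-1 + P}}{2 P}$)
$F{\left(A \right)} = 679 - 155 A + \frac{A + \sqrt{-1 + A}}{2 A}$ ($F{\left(A \right)} = \left(\frac{A + \sqrt{-1 + A}}{2 A} - 155 A\right) + 679 = \left(- 155 A + \frac{A + \sqrt{-1 + A}}{2 A}\right) + 679 = 679 - 155 A + \frac{A + \sqrt{-1 + A}}{2 A}$)
$\left(-3388351 + 104097\right) \left(F{\left(1155 \right)} + 214298\right) = \left(-3388351 + 104097\right) \left(\left(\frac{1359}{2} - 179025 + \frac{\sqrt{-1 + 1155}}{2 \cdot 1155}\right) + 214298\right) = - 3284254 \left(\left(\frac{1359}{2} - 179025 + \frac{1}{2} \cdot \frac{1}{1155} \sqrt{1154}\right) + 214298\right) = - 3284254 \left(\left(\frac{1359}{2} - 179025 + \frac{\sqrt{1154}}{2310}\right) + 214298\right) = - 3284254 \left(\left(- \frac{356691}{2} + \frac{\sqrt{1154}}{2310}\right) + 214298\right) = - 3284254 \left(\frac{71905}{2} + \frac{\sqrt{1154}}{2310}\right) = -118077141935 - \frac{1642127 \sqrt{1154}}{1155}$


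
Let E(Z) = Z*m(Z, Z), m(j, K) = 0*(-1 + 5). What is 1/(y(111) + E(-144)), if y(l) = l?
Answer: 1/111 ≈ 0.0090090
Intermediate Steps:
m(j, K) = 0 (m(j, K) = 0*4 = 0)
E(Z) = 0 (E(Z) = Z*0 = 0)
1/(y(111) + E(-144)) = 1/(111 + 0) = 1/111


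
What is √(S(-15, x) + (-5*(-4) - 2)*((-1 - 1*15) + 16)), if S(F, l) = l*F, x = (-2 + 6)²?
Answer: 4*I*√15 ≈ 15.492*I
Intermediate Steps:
x = 16 (x = 4² = 16)
S(F, l) = F*l
√(S(-15, x) + (-5*(-4) - 2)*((-1 - 1*15) + 16)) = √(-15*16 + (-5*(-4) - 2)*((-1 - 1*15) + 16)) = √(-240 + (20 - 2)*((-1 - 15) + 16)) = √(-240 + 18*(-16 + 16)) = √(-240 + 18*0) = √(-240 + 0) = √(-240) = 4*I*√15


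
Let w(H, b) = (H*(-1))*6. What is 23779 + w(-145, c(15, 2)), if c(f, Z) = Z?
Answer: 24649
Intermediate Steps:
w(H, b) = -6*H (w(H, b) = -H*6 = -6*H)
23779 + w(-145, c(15, 2)) = 23779 - 6*(-145) = 23779 + 870 = 24649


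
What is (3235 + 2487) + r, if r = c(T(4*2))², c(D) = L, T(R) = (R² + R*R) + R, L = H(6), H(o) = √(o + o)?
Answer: 5734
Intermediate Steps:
H(o) = √2*√o (H(o) = √(2*o) = √2*√o)
L = 2*√3 (L = √2*√6 = 2*√3 ≈ 3.4641)
T(R) = R + 2*R² (T(R) = (R² + R²) + R = 2*R² + R = R + 2*R²)
c(D) = 2*√3
r = 12 (r = (2*√3)² = 12)
(3235 + 2487) + r = (3235 + 2487) + 12 = 5722 + 12 = 5734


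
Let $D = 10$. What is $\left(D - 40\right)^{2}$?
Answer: $900$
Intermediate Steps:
$\left(D - 40\right)^{2} = \left(10 - 40\right)^{2} = \left(-30\right)^{2} = 900$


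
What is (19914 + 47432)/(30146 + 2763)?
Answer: 67346/32909 ≈ 2.0464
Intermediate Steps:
(19914 + 47432)/(30146 + 2763) = 67346/32909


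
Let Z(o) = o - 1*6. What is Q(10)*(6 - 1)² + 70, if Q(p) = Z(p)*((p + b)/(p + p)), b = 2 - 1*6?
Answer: 100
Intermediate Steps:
Z(o) = -6 + o (Z(o) = o - 6 = -6 + o)
b = -4 (b = 2 - 6 = -4)
Q(p) = (-6 + p)*(-4 + p)/(2*p) (Q(p) = (-6 + p)*((p - 4)/(p + p)) = (-6 + p)*((-4 + p)/((2*p))) = (-6 + p)*((-4 + p)*(1/(2*p))) = (-6 + p)*((-4 + p)/(2*p)) = (-6 + p)*(-4 + p)/(2*p))
Q(10)*(6 - 1)² + 70 = (-5 + (½)*10 + 12/10)*(6 - 1)² + 70 = (-5 + 5 + 12*(⅒))*5² + 70 = (-5 + 5 + 6/5)*25 + 70 = (6/5)*25 + 70 = 30 + 70 = 100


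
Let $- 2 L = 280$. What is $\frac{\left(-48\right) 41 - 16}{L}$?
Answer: $\frac{496}{35} \approx 14.171$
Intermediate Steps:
$L = -140$ ($L = \left(- \frac{1}{2}\right) 280 = -140$)
$\frac{\left(-48\right) 41 - 16}{L} = \frac{\left(-48\right) 41 - 16}{-140} = \left(-1968 - 16\right) \left(- \frac{1}{140}\right) = \left(-1984\right) \left(- \frac{1}{140}\right) = \frac{496}{35}$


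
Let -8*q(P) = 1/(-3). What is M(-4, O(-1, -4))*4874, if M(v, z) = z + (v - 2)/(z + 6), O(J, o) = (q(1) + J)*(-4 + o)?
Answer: 4332986/123 ≈ 35228.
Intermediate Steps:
q(P) = 1/24 (q(P) = -⅛/(-3) = -⅛*(-⅓) = 1/24)
O(J, o) = (-4 + o)*(1/24 + J) (O(J, o) = (1/24 + J)*(-4 + o) = (-4 + o)*(1/24 + J))
M(v, z) = z + (-2 + v)/(6 + z)
M(-4, O(-1, -4))*4874 = ((-2 - 4 + (-⅙ - 4*(-1) + (1/24)*(-4) - 1*(-4))² + 6*(-⅙ - 4*(-1) + (1/24)*(-4) - 1*(-4)))/(6 + (-⅙ - 4*(-1) + (1/24)*(-4) - 1*(-4))))*4874 = ((-2 - 4 + (-⅙ + 4 - ⅙ + 4)² + 6*(-⅙ + 4 - ⅙ + 4))/(6 + (-⅙ + 4 - ⅙ + 4)))*4874 = ((-2 - 4 + (23/3)² + 6*(23/3))/(6 + 23/3))*4874 = ((-2 - 4 + 529/9 + 46)/(41/3))*4874 = ((3/41)*(889/9))*4874 = (889/123)*4874 = 4332986/123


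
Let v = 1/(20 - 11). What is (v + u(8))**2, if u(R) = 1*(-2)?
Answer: 289/81 ≈ 3.5679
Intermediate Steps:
u(R) = -2
v = 1/9 ≈ 0.11111
(v + u(8))**2 = (1/9 - 2)**2 = (-17/9)**2 = 289/81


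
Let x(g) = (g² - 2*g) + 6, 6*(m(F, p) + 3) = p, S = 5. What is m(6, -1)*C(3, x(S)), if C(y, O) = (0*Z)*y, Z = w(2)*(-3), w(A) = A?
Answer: 0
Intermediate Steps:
m(F, p) = -3 + p/6
Z = -6 (Z = 2*(-3) = -6)
x(g) = 6 + g² - 2*g
C(y, O) = 0 (C(y, O) = (0*(-6))*y = 0*y = 0)
m(6, -1)*C(3, x(S)) = (-3 + (⅙)*(-1))*0 = (-3 - ⅙)*0 = -19/6*0 = 0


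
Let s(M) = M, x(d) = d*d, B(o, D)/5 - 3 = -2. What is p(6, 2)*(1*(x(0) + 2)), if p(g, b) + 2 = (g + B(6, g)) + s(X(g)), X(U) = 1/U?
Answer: 55/3 ≈ 18.333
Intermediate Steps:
B(o, D) = 5 (B(o, D) = 15 + 5*(-2) = 15 - 10 = 5)
x(d) = d²
p(g, b) = 3 + g + 1/g (p(g, b) = -2 + ((g + 5) + 1/g) = -2 + ((5 + g) + 1/g) = -2 + (5 + g + 1/g) = 3 + g + 1/g)
p(6, 2)*(1*(x(0) + 2)) = (3 + 6 + 1/6)*(1*(0² + 2)) = (3 + 6 + ⅙)*(1*(0 + 2)) = 55*(1*2)/6 = (55/6)*2 = 55/3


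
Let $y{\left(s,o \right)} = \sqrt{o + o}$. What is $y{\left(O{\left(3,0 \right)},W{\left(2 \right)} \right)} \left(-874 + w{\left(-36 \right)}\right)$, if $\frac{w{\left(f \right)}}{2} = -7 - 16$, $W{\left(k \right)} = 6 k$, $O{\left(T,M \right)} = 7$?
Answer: $- 1840 \sqrt{6} \approx -4507.1$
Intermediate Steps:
$w{\left(f \right)} = -46$ ($w{\left(f \right)} = 2 \left(-7 - 16\right) = 2 \left(-23\right) = -46$)
$y{\left(s,o \right)} = \sqrt{2} \sqrt{o}$ ($y{\left(s,o \right)} = \sqrt{2 o} = \sqrt{2} \sqrt{o}$)
$y{\left(O{\left(3,0 \right)},W{\left(2 \right)} \right)} \left(-874 + w{\left(-36 \right)}\right) = \sqrt{2} \sqrt{6 \cdot 2} \left(-874 - 46\right) = \sqrt{2} \sqrt{12} \left(-920\right) = \sqrt{2} \cdot 2 \sqrt{3} \left(-920\right) = 2 \sqrt{6} \left(-920\right) = - 1840 \sqrt{6}$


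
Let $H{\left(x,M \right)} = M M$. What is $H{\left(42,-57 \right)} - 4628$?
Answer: $-1379$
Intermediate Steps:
$H{\left(x,M \right)} = M^{2}$
$H{\left(42,-57 \right)} - 4628 = \left(-57\right)^{2} - 4628 = 3249 - 4628 = -1379$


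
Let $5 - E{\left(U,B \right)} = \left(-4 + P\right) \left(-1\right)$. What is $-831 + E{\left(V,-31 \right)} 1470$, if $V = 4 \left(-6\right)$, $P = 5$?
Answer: $7989$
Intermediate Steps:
$V = -24$
$E{\left(U,B \right)} = 6$ ($E{\left(U,B \right)} = 5 - \left(-4 + 5\right) \left(-1\right) = 5 - 1 \left(-1\right) = 5 - -1 = 5 + 1 = 6$)
$-831 + E{\left(V,-31 \right)} 1470 = -831 + 6 \cdot 1470 = -831 + 8820 = 7989$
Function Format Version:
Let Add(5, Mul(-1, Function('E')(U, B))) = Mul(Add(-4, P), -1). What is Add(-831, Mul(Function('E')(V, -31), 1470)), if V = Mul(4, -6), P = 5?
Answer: 7989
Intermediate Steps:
V = -24
Function('E')(U, B) = 6 (Function('E')(U, B) = Add(5, Mul(-1, Mul(Add(-4, 5), -1))) = Add(5, Mul(-1, Mul(1, -1))) = Add(5, Mul(-1, -1)) = Add(5, 1) = 6)
Add(-831, Mul(Function('E')(V, -31), 1470)) = Add(-831, Mul(6, 1470)) = Add(-831, 8820) = 7989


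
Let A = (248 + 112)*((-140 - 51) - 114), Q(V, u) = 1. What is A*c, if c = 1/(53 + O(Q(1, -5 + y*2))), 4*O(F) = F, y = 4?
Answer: -146400/71 ≈ -2062.0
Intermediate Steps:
O(F) = F/4
c = 4/213 (c = 1/(53 + (¼)*1) = 1/(53 + ¼) = 1/(213/4) = 4/213 ≈ 0.018779)
A = -109800 (A = 360*(-191 - 114) = 360*(-305) = -109800)
A*c = -109800*4/213 = -146400/71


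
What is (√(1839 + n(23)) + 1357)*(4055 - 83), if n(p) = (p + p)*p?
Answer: 5390004 + 3972*√2897 ≈ 5.6038e+6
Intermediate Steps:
n(p) = 2*p² (n(p) = (2*p)*p = 2*p²)
(√(1839 + n(23)) + 1357)*(4055 - 83) = (√(1839 + 2*23²) + 1357)*(4055 - 83) = (√(1839 + 2*529) + 1357)*3972 = (√(1839 + 1058) + 1357)*3972 = (√2897 + 1357)*3972 = (1357 + √2897)*3972 = 5390004 + 3972*√2897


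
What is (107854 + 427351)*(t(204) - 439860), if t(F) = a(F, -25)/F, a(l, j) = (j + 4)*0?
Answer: -235415271300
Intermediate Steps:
a(l, j) = 0 (a(l, j) = (4 + j)*0 = 0)
t(F) = 0 (t(F) = 0/F = 0)
(107854 + 427351)*(t(204) - 439860) = (107854 + 427351)*(0 - 439860) = 535205*(-439860) = -235415271300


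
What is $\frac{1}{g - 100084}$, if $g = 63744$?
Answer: $- \frac{1}{36340} \approx -2.7518 \cdot 10^{-5}$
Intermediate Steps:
$\frac{1}{g - 100084} = \frac{1}{63744 - 100084} = \frac{1}{-36340} = - \frac{1}{36340}$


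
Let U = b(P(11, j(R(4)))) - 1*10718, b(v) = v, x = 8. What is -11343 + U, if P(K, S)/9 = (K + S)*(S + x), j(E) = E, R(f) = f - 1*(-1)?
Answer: -20189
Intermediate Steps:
R(f) = 1 + f (R(f) = f + 1 = 1 + f)
P(K, S) = 9*(8 + S)*(K + S) (P(K, S) = 9*((K + S)*(S + 8)) = 9*((K + S)*(8 + S)) = 9*((8 + S)*(K + S)) = 9*(8 + S)*(K + S))
U = -8846 (U = (9*(1 + 4)² + 72*11 + 72*(1 + 4) + 9*11*(1 + 4)) - 1*10718 = (9*5² + 792 + 72*5 + 9*11*5) - 10718 = (9*25 + 792 + 360 + 495) - 10718 = (225 + 792 + 360 + 495) - 10718 = 1872 - 10718 = -8846)
-11343 + U = -11343 - 8846 = -20189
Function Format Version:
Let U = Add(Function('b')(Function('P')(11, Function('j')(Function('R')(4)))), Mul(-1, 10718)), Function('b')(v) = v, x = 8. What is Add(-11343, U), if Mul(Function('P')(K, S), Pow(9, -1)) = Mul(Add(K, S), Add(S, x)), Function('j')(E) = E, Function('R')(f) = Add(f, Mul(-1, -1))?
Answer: -20189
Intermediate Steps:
Function('R')(f) = Add(1, f) (Function('R')(f) = Add(f, 1) = Add(1, f))
Function('P')(K, S) = Mul(9, Add(8, S), Add(K, S)) (Function('P')(K, S) = Mul(9, Mul(Add(K, S), Add(S, 8))) = Mul(9, Mul(Add(K, S), Add(8, S))) = Mul(9, Mul(Add(8, S), Add(K, S))) = Mul(9, Add(8, S), Add(K, S)))
U = -8846 (U = Add(Add(Mul(9, Pow(Add(1, 4), 2)), Mul(72, 11), Mul(72, Add(1, 4)), Mul(9, 11, Add(1, 4))), Mul(-1, 10718)) = Add(Add(Mul(9, Pow(5, 2)), 792, Mul(72, 5), Mul(9, 11, 5)), -10718) = Add(Add(Mul(9, 25), 792, 360, 495), -10718) = Add(Add(225, 792, 360, 495), -10718) = Add(1872, -10718) = -8846)
Add(-11343, U) = Add(-11343, -8846) = -20189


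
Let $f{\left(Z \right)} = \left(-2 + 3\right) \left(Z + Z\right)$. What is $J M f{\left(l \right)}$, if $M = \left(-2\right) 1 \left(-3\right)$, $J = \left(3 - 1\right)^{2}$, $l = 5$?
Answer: $240$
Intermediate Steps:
$f{\left(Z \right)} = 2 Z$ ($f{\left(Z \right)} = 1 \cdot 2 Z = 2 Z$)
$J = 4$ ($J = 2^{2} = 4$)
$M = 6$ ($M = \left(-2\right) \left(-3\right) = 6$)
$J M f{\left(l \right)} = 4 \cdot 6 \cdot 2 \cdot 5 = 24 \cdot 10 = 240$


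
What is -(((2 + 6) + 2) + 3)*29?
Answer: -377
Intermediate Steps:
-(((2 + 6) + 2) + 3)*29 = -((8 + 2) + 3)*29 = -(10 + 3)*29 = -1*13*29 = -13*29 = -377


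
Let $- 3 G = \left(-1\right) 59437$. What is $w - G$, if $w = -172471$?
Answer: $- \frac{576850}{3} \approx -1.9228 \cdot 10^{5}$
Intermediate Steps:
$G = \frac{59437}{3}$ ($G = - \frac{\left(-1\right) 59437}{3} = \left(- \frac{1}{3}\right) \left(-59437\right) = \frac{59437}{3} \approx 19812.0$)
$w - G = -172471 - \frac{59437}{3} = - \frac{576850}{3}$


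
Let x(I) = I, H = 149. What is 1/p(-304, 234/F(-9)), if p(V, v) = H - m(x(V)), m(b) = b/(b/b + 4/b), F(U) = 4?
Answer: 75/34279 ≈ 0.0021879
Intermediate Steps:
m(b) = b/(1 + 4/b)
p(V, v) = 149 - V²/(4 + V)
1/p(-304, 234/F(-9)) = 1/((596 - 1*(-304)² + 149*(-304))/(4 - 304)) = 1/((596 - 1*92416 - 45296)/(-300)) = 1/(-(596 - 92416 - 45296)/300) = 1/(-1/300*(-137116)) = 1/(34279/75) = 75/34279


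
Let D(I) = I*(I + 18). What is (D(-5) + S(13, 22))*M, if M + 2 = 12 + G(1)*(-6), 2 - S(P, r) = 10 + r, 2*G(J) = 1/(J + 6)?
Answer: -6365/7 ≈ -909.29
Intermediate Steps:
D(I) = I*(18 + I)
G(J) = 1/(2*(6 + J)) (G(J) = 1/(2*(J + 6)) = 1/(2*(6 + J)))
S(P, r) = -8 - r (S(P, r) = 2 - (10 + r) = 2 + (-10 - r) = -8 - r)
M = 67/7 (M = -2 + (12 + (1/(2*(6 + 1)))*(-6)) = -2 + (12 + ((½)/7)*(-6)) = -2 + (12 + ((½)*(⅐))*(-6)) = -2 + (12 + (1/14)*(-6)) = -2 + (12 - 3/7) = -2 + 81/7 = 67/7 ≈ 9.5714)
(D(-5) + S(13, 22))*M = (-5*(18 - 5) + (-8 - 1*22))*(67/7) = (-5*13 + (-8 - 22))*(67/7) = (-65 - 30)*(67/7) = -95*67/7 = -6365/7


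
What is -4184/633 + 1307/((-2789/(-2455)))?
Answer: 2019428429/1765437 ≈ 1143.9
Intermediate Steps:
-4184/633 + 1307/((-2789/(-2455))) = -4184*1/633 + 1307/((-2789*(-1/2455))) = -4184/633 + 1307/(2789/2455) = -4184/633 + 1307*(2455/2789) = -4184/633 + 3208685/2789 = 2019428429/1765437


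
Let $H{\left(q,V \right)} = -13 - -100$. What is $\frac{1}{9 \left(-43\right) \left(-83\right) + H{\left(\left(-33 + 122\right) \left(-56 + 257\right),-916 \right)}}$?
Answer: $\frac{1}{32208} \approx 3.1048 \cdot 10^{-5}$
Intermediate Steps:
$H{\left(q,V \right)} = 87$ ($H{\left(q,V \right)} = -13 + 100 = 87$)
$\frac{1}{9 \left(-43\right) \left(-83\right) + H{\left(\left(-33 + 122\right) \left(-56 + 257\right),-916 \right)}} = \frac{1}{9 \left(-43\right) \left(-83\right) + 87} = \frac{1}{\left(-387\right) \left(-83\right) + 87} = \frac{1}{32121 + 87} = \frac{1}{32208}$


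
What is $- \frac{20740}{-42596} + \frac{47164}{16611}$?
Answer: $\frac{588377471}{176890539} \approx 3.3262$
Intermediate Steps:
$- \frac{20740}{-42596} + \frac{47164}{16611} = \left(-20740\right) \left(- \frac{1}{42596}\right) + 47164 \cdot \frac{1}{16611} = \frac{5185}{10649} + \frac{47164}{16611} = \frac{588377471}{176890539}$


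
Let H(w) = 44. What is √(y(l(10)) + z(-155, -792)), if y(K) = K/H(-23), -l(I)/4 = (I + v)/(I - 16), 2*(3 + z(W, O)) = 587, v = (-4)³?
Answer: √140206/22 ≈ 17.020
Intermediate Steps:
v = -64
z(W, O) = 581/2 (z(W, O) = -3 + (½)*587 = -3 + 587/2 = 581/2)
l(I) = -4*(-64 + I)/(-16 + I) (l(I) = -4*(I - 64)/(I - 16) = -4*(-64 + I)/(-16 + I))
y(K) = K/44
√(y(l(10)) + z(-155, -792)) = √((4*(64 - 1*10)/(-16 + 10))/44 + 581/2) = √((4*(64 - 10)/(-6))/44 + 581/2) = √((4*(-⅙)*54)/44 + 581/2) = √((1/44)*(-36) + 581/2) = √(-9/11 + 581/2) = √(6373/22) = √140206/22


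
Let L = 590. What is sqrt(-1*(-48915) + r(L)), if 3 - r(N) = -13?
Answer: sqrt(48931) ≈ 221.20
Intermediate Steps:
r(N) = 16 (r(N) = 3 - 1*(-13) = 3 + 13 = 16)
sqrt(-1*(-48915) + r(L)) = sqrt(-1*(-48915) + 16) = sqrt(48915 + 16) = sqrt(48931)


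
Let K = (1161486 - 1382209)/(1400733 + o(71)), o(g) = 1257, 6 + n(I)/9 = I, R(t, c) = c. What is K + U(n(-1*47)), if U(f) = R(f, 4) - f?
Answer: 674136467/1401990 ≈ 480.84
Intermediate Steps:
n(I) = -54 + 9*I
K = -220723/1401990 (K = (1161486 - 1382209)/(1400733 + 1257) = -220723/1401990 ≈ -0.15744)
U(f) = 4 - f
K + U(n(-1*47)) = -220723/1401990 + (4 - (-54 + 9*(-1*47))) = -220723/1401990 + (4 - (-54 + 9*(-47))) = -220723/1401990 + (4 - (-54 - 423)) = -220723/1401990 + (4 - 1*(-477)) = -220723/1401990 + (4 + 477) = -220723/1401990 + 481 = 674136467/1401990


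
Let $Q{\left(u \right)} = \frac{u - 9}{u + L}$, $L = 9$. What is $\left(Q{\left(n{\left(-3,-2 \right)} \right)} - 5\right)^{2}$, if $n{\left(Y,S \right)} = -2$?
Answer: $\frac{2116}{49} \approx 43.184$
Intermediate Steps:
$Q{\left(u \right)} = \frac{-9 + u}{9 + u}$ ($Q{\left(u \right)} = \frac{u - 9}{u + 9} = \frac{-9 + u}{9 + u}$)
$\left(Q{\left(n{\left(-3,-2 \right)} \right)} - 5\right)^{2} = \left(\frac{-9 - 2}{9 - 2} - 5\right)^{2} = \left(\frac{1}{7} \left(-11\right) - 5\right)^{2} = \left(- \frac{11}{7} - 5\right)^{2} = \left(- \frac{46}{7}\right)^{2} = \frac{2116}{49}$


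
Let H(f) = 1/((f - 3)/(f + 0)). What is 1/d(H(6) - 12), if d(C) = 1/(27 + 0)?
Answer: 27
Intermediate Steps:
H(f) = f/(-3 + f) (H(f) = 1/((-3 + f)/f) = f/(-3 + f))
d(C) = 1/27
1/d(H(6) - 12) = 1/(1/27) = 27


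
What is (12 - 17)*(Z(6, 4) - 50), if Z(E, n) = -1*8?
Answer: 290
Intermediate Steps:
Z(E, n) = -8
(12 - 17)*(Z(6, 4) - 50) = (12 - 17)*(-8 - 50) = -5*(-58) = 290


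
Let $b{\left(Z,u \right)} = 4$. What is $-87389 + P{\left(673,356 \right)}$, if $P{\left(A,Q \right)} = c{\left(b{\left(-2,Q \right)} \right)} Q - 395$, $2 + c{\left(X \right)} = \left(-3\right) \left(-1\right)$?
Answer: $-87428$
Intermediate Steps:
$c{\left(X \right)} = 1$ ($c{\left(X \right)} = -2 - -3 = -2 + 3 = 1$)
$P{\left(A,Q \right)} = -395 + Q$ ($P{\left(A,Q \right)} = 1 Q - 395 = Q - 395 = -395 + Q$)
$-87389 + P{\left(673,356 \right)} = -87389 + \left(-395 + 356\right) = -87389 - 39 = -87428$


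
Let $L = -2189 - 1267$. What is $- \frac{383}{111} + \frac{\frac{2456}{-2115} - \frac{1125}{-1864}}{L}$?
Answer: $- \frac{1739350961227}{504117457920} \approx -3.4503$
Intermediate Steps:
$L = -3456$ ($L = -2189 - 1267 = -3456$)
$- \frac{383}{111} + \frac{\frac{2456}{-2115} - \frac{1125}{-1864}}{L} = - \frac{383}{111} + \frac{\frac{2456}{-2115} - \frac{1125}{-1864}}{-3456} = \left(-383\right) \frac{1}{111} + \left(2456 \left(- \frac{1}{2115}\right) - - \frac{1125}{1864}\right) \left(- \frac{1}{3456}\right) = - \frac{383}{111} + \left(- \frac{2456}{2115} + \frac{1125}{1864}\right) \left(- \frac{1}{3456}\right) = - \frac{383}{111} - - \frac{2198609}{13624796160} = - \frac{383}{111} + \frac{2198609}{13624796160} = - \frac{1739350961227}{504117457920}$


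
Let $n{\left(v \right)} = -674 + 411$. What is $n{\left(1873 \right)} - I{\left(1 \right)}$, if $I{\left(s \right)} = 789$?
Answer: $-1052$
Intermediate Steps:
$n{\left(v \right)} = -263$
$n{\left(1873 \right)} - I{\left(1 \right)} = -263 - 789 = -1052$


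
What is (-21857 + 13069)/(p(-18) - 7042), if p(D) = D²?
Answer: 4394/3359 ≈ 1.3081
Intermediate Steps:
(-21857 + 13069)/(p(-18) - 7042) = (-21857 + 13069)/((-18)² - 7042) = -8788/(324 - 7042) = -8788/(-6718) = -8788*(-1/6718) = 4394/3359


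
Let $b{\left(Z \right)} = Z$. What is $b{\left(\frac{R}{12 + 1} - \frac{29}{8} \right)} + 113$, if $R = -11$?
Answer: $\frac{11287}{104} \approx 108.53$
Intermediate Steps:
$b{\left(\frac{R}{12 + 1} - \frac{29}{8} \right)} + 113 = \left(- \frac{11}{12 + 1} - \frac{29}{8}\right) + 113 = \left(- \frac{11}{13} - \frac{29}{8}\right) + 113 = - \frac{465}{104} + 113 = \frac{11287}{104}$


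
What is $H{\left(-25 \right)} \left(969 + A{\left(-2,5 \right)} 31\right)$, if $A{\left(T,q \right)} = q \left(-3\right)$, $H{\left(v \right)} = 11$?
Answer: $5544$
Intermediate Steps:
$A{\left(T,q \right)} = - 3 q$
$H{\left(-25 \right)} \left(969 + A{\left(-2,5 \right)} 31\right) = 11 \left(969 + \left(-3\right) 5 \cdot 31\right) = 11 \left(969 - 465\right) = 11 \cdot 504 = 5544$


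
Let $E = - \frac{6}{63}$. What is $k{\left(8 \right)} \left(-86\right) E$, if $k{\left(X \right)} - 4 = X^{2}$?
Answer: $\frac{11696}{21} \approx 556.95$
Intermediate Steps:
$k{\left(X \right)} = 4 + X^{2}$
$E = - \frac{2}{21}$ ($E = \left(-6\right) \frac{1}{63} = - \frac{2}{21} \approx -0.095238$)
$k{\left(8 \right)} \left(-86\right) E = \left(4 + 8^{2}\right) \left(-86\right) \left(- \frac{2}{21}\right) = \left(4 + 64\right) \left(-86\right) \left(- \frac{2}{21}\right) = 68 \left(-86\right) \left(- \frac{2}{21}\right) = \left(-5848\right) \left(- \frac{2}{21}\right) = \frac{11696}{21}$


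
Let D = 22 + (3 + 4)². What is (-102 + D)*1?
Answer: -31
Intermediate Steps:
D = 71 (D = 22 + 7² = 22 + 49 = 71)
(-102 + D)*1 = (-102 + 71)*1 = -31*1 = -31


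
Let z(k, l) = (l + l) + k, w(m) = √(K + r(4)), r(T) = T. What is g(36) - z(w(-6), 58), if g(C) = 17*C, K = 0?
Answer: 494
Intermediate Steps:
w(m) = 2 (w(m) = √(0 + 4) = √4 = 2)
z(k, l) = k + 2*l (z(k, l) = 2*l + k = k + 2*l)
g(36) - z(w(-6), 58) = 17*36 - (2 + 2*58) = 612 - (2 + 116) = 612 - 1*118 = 612 - 118 = 494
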